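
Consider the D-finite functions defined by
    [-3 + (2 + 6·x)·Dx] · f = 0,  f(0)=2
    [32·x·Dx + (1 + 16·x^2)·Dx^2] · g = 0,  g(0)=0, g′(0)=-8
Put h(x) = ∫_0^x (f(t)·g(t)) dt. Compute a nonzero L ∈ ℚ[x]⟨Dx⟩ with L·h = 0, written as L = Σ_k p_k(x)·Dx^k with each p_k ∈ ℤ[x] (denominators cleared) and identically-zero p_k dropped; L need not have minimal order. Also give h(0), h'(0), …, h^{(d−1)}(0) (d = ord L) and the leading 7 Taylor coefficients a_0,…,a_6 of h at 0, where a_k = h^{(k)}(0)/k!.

f: a_k = 2, 3, -9/4, 27/8, -405/64, 1701/128, -15309/512, …
g: a_k = 0, -8, 0, 128/3, 0, -2048/5, 0, …
Sym-product of L_f,L_g gives L₀ (≤ ord 2).
h=∫₀ˣh₀: take L = L₀·Dx.
L = (27 - 192·x - 144·x^2)·Dx + (-12 + 92·x + 576·x^2 + 576·x^3)·Dx^2 + (4 + 24·x + 100·x^2 + 384·x^3 + 576·x^4)·Dx^3  (order 3).
h: a_k = 0, 0, -8, -8, 155/6, 101/5, -34583/240, …
ICs: h(0) = 0, h′(0) = 0, h′′(0) = -16.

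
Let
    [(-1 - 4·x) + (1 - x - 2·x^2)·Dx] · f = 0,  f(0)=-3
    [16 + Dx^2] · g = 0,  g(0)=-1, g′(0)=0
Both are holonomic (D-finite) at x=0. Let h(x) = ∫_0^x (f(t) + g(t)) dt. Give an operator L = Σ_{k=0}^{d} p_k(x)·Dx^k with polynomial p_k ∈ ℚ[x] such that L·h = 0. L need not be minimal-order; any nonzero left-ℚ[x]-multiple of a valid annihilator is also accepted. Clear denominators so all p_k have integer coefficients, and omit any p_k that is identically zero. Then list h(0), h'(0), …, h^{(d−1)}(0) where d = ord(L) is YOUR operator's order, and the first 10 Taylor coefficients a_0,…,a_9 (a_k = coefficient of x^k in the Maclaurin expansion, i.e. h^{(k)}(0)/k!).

f: a_k = -3, -3, -9, -15, -33, -63, -129, -255, -513, -1023, …
g: a_k = -1, 0, 8, 0, -32/3, 0, 256/45, 0, -512/315, 0, …
Sum ⇒ L₀ = lclm(L_f,L_g) in ℚ(x)⟨Dx⟩.
h=∫h₀ ⇒ L = L₀·Dx.
L = (368 + 1408·x - 256·x^2 + 512·x^3 + 2560·x^4 + 2048·x^5)·Dx + (-176 + 336·x + 384·x^2 - 1024·x^3 - 384·x^4 + 1536·x^5 + 1024·x^6)·Dx^2 + (23 + 88·x - 16·x^2 + 32·x^3 + 160·x^4 + 128·x^5)·Dx^3 + (-11 + 21·x + 24·x^2 - 64·x^3 - 24·x^4 + 96·x^5 + 64·x^6)·Dx^4  (order 4).
h: a_k = 0, -4, -3/2, -1/3, -15/4, -131/15, -21/2, -5549/315, -255/8, -162107/2835, …
ICs: h(0) = 0, h′(0) = -4, h′′(0) = -3, h′′′(0) = -2.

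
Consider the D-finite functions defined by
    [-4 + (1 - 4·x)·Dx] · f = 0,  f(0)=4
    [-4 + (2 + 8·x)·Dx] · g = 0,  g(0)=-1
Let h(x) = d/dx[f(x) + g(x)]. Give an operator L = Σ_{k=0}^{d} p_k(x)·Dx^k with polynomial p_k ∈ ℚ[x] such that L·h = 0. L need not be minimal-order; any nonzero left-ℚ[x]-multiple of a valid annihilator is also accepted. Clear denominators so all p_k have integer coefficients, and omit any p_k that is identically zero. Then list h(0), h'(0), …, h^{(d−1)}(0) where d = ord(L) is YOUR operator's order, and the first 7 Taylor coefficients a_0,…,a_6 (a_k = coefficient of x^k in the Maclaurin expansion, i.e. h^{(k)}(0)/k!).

f: a_k = 4, 16, 64, 256, 1024, 4096, 16384, …
g: a_k = -1, -2, 2, -4, 10, -28, 84, …
Weyl lclm of L_f,L_g ⇒ L₀ (ord ≤ 2).
Differentiate: ansatz ord ≤ ord L₀ ⇒ L.
L = (-144 - 192·x) + (-42 - 432·x - 672·x^2)·Dx + (5 + 12·x - 80·x^2 - 192·x^3)·Dx^2  (order 2).
h: a_k = 14, 132, 756, 4136, 20340, 98808, 456904, …
ICs: h(0) = 14, h′(0) = 132.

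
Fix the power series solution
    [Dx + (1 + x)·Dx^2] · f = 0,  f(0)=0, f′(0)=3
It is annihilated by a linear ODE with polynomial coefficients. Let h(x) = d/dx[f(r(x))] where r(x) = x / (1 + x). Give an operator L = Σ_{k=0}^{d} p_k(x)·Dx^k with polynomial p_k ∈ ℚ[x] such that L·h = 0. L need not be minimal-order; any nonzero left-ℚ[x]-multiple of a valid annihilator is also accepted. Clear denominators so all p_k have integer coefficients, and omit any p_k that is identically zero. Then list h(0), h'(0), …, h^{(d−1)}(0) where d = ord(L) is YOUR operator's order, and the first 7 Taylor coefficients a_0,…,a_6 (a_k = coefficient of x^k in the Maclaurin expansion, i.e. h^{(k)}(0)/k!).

L = (3 + 4·x) + (1 + 3·x + 2·x^2)·Dx  (order 1).
h: a_k = 3, -9, 21, -45, 93, -189, 381, …
ICs: h(0) = 3.

f: a_k = 0, 3, -3/2, 1, -3/4, 3/5, -1/2, …
L₀ from L_f via x↦r, Dx↦r'^{-1}Dx.
h=h₀': d/dx-closure on L₀ ⇒ L.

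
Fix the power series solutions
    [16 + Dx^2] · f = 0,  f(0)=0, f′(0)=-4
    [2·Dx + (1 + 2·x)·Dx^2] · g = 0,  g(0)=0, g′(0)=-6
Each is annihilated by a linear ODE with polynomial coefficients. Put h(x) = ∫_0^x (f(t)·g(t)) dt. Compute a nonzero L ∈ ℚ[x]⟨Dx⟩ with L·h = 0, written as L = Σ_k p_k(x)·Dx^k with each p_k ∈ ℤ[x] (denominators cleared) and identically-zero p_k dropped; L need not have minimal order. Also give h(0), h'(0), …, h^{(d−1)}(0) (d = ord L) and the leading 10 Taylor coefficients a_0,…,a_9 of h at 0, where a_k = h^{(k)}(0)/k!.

f: a_k = 0, -4, 0, 32/3, 0, -128/15, 0, 1024/315, 0, -2048/2835, …
g: a_k = 0, -6, 6, -8, 12, -96/5, 32, -384/7, 96, -512/3, …
h₀=f·g: eliminate ⇒ L₀, order ≤ 2·2.
h=∫h₀ ⇒ L = L₀·Dx.
L = (2688 + 27648·x + 93184·x^2 + 131072·x^3 + 65536·x^4)·Dx + (896 + 5888·x + 12288·x^2 + 8192·x^3)·Dx^2 + (408 + 3712·x + 11904·x^2 + 16384·x^3 + 8192·x^4)·Dx^3 + (56 + 368·x + 768·x^2 + 512·x^3)·Dx^4 + (15 + 124·x + 380·x^2 + 512·x^3 + 256·x^4)·Dx^5  (order 5).
h: a_k = 0, 0, 0, 8, -6, -32/5, 8/3, 128/21, -32/5, 6656/945, …
ICs: h(0) = 0, h′(0) = 0, h′′(0) = 0, h′′′(0) = 48, h′′′′(0) = -144.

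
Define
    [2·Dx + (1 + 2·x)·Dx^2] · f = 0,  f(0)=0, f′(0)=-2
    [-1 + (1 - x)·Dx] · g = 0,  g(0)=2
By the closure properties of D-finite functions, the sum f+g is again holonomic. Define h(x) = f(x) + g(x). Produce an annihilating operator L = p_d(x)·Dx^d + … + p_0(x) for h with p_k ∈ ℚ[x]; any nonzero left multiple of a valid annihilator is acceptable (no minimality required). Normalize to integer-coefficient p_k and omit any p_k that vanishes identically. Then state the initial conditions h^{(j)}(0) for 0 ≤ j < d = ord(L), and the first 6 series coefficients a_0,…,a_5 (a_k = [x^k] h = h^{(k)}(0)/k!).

L = (-14 - 4·x)·Dx + (1 - 20·x - 8·x^2)·Dx^2 + (2 + 3·x - 3·x^2 - 2·x^3)·Dx^3  (order 3).
h: a_k = 2, 0, 4, -2/3, 6, -22/5, …
ICs: h(0) = 2, h′(0) = 0, h′′(0) = 8.

f: a_k = 0, -2, 2, -8/3, 4, -32/5, …
g: a_k = 2, 2, 2, 2, 2, 2, …
Sum ⇒ L₀ = lclm(L_f,L_g) in ℚ(x)⟨Dx⟩.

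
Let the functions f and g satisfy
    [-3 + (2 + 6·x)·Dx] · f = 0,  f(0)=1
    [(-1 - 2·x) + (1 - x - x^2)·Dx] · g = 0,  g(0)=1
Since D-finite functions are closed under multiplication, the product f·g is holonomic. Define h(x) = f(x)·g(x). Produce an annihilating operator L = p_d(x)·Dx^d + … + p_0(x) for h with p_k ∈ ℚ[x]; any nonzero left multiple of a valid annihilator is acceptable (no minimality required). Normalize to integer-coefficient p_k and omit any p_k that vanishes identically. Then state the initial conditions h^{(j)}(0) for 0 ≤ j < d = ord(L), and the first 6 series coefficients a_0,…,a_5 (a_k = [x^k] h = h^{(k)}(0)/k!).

L = (5 + 7·x + 9·x^2) + (-2 - 4·x + 8·x^2 + 6·x^3)·Dx  (order 1).
h: a_k = 1, 5/2, 19/8, 105/16, 739/128, 4859/256, …
ICs: h(0) = 1.

f: a_k = 1, 3/2, -9/8, 27/16, -405/128, 1701/256, …
g: a_k = 1, 1, 2, 3, 5, 8, …
Product ⇒ symmetric product L₀, ord ≤ 1.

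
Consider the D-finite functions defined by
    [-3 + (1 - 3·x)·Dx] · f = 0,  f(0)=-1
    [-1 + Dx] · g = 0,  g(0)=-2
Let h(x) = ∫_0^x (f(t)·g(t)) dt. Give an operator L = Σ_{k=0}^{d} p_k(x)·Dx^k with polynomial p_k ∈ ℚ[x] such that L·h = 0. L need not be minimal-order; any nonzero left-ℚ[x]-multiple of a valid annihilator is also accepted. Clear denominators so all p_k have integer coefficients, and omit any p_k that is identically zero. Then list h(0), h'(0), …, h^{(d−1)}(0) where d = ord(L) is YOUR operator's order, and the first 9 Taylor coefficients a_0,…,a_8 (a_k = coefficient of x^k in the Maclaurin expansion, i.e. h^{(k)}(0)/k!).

L = (4 - 3·x)·Dx + (-1 + 3·x)·Dx^2  (order 2).
h: a_k = 0, 2, 4, 25/3, 113/6, 2713/60, 5087/45, 104647/360, 1538311/2016, …
ICs: h(0) = 0, h′(0) = 2.

f: a_k = -1, -3, -9, -27, -81, -243, -729, -2187, -6561, …
g: a_k = -2, -2, -1, -1/3, -1/12, -1/60, -1/360, -1/2520, -1/20160, …
h₀=f·g: eliminate ⇒ L₀, order ≤ 1·1.
Integrate: L := L₀·Dx.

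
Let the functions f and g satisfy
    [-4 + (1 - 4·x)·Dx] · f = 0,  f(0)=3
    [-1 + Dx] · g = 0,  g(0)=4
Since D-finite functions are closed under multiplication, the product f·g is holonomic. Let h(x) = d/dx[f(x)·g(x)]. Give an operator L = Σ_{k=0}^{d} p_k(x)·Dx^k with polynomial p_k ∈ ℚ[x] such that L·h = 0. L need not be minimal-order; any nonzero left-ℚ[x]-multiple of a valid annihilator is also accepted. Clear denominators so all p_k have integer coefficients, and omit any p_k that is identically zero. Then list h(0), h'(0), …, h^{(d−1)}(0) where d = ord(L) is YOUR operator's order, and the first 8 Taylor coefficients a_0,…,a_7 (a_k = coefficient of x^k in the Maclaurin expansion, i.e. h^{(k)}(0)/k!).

f: a_k = 3, 12, 48, 192, 768, 3072, 12288, 49152, …
g: a_k = 4, 4, 2, 2/3, 1/6, 1/30, 1/180, 1/1260, …
L₀ := L_f ⊗_s L_g (sym. prod.), ord ≤ 1.
Differentiate: ansatz ord ≤ ord L₀ ⇒ L.
L = (41 - 40·x + 16·x^2) + (-5 + 24·x - 16·x^2)·Dx  (order 1).
h: a_k = 60, 492, 2958, 15778, 157781/2, 757349/2, 106028861/60, 3392923553/420, …
ICs: h(0) = 60.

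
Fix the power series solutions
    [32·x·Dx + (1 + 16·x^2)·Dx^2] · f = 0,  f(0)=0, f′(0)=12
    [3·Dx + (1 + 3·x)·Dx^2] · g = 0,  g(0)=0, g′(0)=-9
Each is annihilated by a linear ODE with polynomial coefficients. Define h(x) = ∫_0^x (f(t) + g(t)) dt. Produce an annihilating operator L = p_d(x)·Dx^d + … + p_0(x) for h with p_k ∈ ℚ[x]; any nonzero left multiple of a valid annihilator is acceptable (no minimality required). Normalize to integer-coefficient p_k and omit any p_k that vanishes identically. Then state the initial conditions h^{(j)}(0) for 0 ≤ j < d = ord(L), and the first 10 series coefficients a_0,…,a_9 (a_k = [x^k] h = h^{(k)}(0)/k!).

f: a_k = 0, 12, 0, -64, 0, 3072/5, 0, -49152/7, 0, 262144/3, …
g: a_k = 0, -9, 27/2, -27, 243/4, -729/5, 729/2, -6561/7, 19683/8, -6561, …
Weyl lclm of L_f,L_g ⇒ L₀ (ord ≤ 4).
Integrate: L := L₀·Dx.
L = (-96 - 864·x + 4608·x^2 + 4608·x^3)·Dx^2 + (-50 - 192·x + 672·x^2 + 9216·x^3 + 9216·x^4)·Dx^3 + (-3 + 23·x + 96·x^2 + 512·x^3 + 2304·x^4 + 2304·x^5)·Dx^4  (order 4).
h: a_k = 0, 0, 3/2, 9/2, -91/4, 243/20, 781/10, 729/14, -7959/8, 2187/8, …
ICs: h(0) = 0, h′(0) = 0, h′′(0) = 3, h′′′(0) = 27.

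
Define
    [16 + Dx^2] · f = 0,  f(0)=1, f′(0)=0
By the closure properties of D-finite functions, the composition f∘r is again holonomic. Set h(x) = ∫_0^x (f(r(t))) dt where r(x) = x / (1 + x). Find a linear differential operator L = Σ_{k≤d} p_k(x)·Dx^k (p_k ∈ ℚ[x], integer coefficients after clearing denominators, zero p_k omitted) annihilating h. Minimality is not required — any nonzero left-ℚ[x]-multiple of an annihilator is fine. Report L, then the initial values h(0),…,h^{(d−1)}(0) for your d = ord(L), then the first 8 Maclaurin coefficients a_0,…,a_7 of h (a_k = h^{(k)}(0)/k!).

L = 16·Dx + (2 + 6·x + 6·x^2 + 2·x^3)·Dx^2 + (1 + 4·x + 6·x^2 + 4·x^3 + x^4)·Dx^3  (order 3).
h: a_k = 0, 1, 0, -8/3, 4, -8/3, -16/9, 392/45, …
ICs: h(0) = 0, h′(0) = 1, h′′(0) = 0.

f: a_k = 1, 0, -8, 0, 32/3, 0, -256/45, 0, …
h₀=f(r): pull back L_f along r ⇒ L₀.
h=∫h₀ ⇒ L = L₀·Dx.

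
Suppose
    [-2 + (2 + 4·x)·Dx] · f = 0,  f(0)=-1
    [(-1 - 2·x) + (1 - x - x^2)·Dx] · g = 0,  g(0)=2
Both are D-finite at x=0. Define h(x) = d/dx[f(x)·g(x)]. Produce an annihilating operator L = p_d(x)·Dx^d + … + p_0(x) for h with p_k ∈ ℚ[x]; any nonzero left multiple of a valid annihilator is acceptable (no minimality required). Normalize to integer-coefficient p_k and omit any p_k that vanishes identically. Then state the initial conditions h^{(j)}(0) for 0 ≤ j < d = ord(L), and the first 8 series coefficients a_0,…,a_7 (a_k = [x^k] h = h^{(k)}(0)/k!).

L = (5 + 30·x + 45·x^2 + 30·x^3 + 15·x^4) + (-2 - 5·x + 10·x^3 + 15·x^4 + 6·x^5)·Dx  (order 1).
h: a_k = -4, -10, -30, -55, -255/2, -879/4, -1855/4, -6155/8, …
ICs: h(0) = -4.

f: a_k = -1, -1, 1/2, -1/2, 5/8, -7/8, 21/16, -33/16, …
g: a_k = 2, 2, 4, 6, 10, 16, 26, 42, …
f·g: L₀ = L_f ⊗_s L_g, ord ≤ 1·1.
Derive L from L₀ (diff closure).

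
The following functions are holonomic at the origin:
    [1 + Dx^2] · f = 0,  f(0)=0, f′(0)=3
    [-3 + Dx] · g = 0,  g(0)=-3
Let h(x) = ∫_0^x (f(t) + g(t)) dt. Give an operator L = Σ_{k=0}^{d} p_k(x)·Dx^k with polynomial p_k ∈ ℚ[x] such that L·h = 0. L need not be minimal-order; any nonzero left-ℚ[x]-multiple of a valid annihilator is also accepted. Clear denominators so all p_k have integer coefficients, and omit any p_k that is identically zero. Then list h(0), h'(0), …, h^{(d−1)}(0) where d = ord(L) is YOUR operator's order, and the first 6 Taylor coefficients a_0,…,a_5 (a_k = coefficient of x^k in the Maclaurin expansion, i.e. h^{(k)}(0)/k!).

L = -3·Dx + Dx^2 - 3·Dx^3 + Dx^4  (order 4).
h: a_k = 0, -3, -3, -9/2, -7/2, -81/40, …
ICs: h(0) = 0, h′(0) = -3, h′′(0) = -6, h′′′(0) = -27.

f: a_k = 0, 3, 0, -1/2, 0, 1/40, …
g: a_k = -3, -9, -27/2, -27/2, -81/8, -243/40, …
Weyl lclm of L_f,L_g ⇒ L₀ (ord ≤ 3).
Integrate: L := L₀·Dx.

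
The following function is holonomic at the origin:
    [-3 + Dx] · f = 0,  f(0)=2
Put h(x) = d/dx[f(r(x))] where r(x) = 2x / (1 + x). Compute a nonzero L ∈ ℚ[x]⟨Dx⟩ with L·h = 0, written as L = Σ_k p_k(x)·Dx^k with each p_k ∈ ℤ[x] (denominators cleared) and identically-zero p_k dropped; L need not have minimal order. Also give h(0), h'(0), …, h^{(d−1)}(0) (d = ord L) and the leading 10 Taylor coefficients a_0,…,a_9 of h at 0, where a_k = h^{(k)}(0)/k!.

L = (4 - 2·x) + (-1 - 2·x - x^2)·Dx  (order 1).
h: a_k = 12, 48, 36, -48, -12, 288/5, -228/5, -192/35, 1836/35, -2256/35, …
ICs: h(0) = 12.

f: a_k = 2, 6, 9, 9, 27/4, 81/20, 81/40, 243/280, 729/2240, 243/2240, …
f∘r: x↦r, Dx↦Dx/r' in L_f ⇒ L₀.
h₀' ⇒ L via d/dx closure of L₀.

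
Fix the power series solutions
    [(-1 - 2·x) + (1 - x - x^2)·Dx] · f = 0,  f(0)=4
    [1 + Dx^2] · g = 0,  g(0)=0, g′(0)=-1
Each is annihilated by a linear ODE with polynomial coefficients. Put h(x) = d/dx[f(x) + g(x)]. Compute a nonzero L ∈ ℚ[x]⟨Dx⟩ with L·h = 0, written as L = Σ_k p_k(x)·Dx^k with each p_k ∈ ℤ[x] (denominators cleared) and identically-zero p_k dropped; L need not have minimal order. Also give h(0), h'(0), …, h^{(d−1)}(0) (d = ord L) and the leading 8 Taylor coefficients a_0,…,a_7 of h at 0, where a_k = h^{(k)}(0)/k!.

f: a_k = 4, 4, 8, 12, 20, 32, 52, 84, …
g: a_k = 0, -1, 0, 1/6, 0, -1/120, 0, 1/5040, …
f+g: L₀ = lclm(L_f,L_g), ord ≤ 1+2.
Differentiate: ansatz ord ≤ ord L₀ ⇒ L.
L = (124 + 358·x + 470·x^2 + 230·x^3 + 130·x^4 + 18·x^5 + 6·x^6) + (-19 - 29·x + 36·x^2 + 55·x^3 + 50·x^4 + 27·x^5 + 7·x^6 + 2·x^7)·Dx + (124 + 358·x + 470·x^2 + 230·x^3 + 130·x^4 + 18·x^5 + 6·x^6)·Dx^2 + (-19 - 29·x + 36·x^2 + 55·x^3 + 50·x^4 + 27·x^5 + 7·x^6 + 2·x^7)·Dx^3  (order 3).
h: a_k = 3, 16, 73/2, 80, 3839/24, 312, 423361/720, 1088, …
ICs: h(0) = 3, h′(0) = 16, h′′(0) = 73.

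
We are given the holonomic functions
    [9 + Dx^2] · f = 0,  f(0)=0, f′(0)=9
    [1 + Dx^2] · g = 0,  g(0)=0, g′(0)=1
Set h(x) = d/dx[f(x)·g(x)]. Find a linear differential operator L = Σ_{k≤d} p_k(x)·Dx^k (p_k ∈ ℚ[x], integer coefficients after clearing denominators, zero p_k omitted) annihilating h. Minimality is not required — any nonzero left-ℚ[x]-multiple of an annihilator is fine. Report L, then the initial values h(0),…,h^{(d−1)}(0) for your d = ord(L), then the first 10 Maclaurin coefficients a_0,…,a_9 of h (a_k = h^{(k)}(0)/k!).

L = 64 + 20·Dx^2 + Dx^4  (order 4).
h: a_k = 0, 18, 0, -60, 0, 252/5, 0, -136/7, 0, 1364/315, …
ICs: h(0) = 0, h′(0) = 18, h′′(0) = 0, h′′′(0) = -360.

f: a_k = 0, 9, 0, -27/2, 0, 243/40, 0, -729/560, 0, 729/4480, …
g: a_k = 0, 1, 0, -1/6, 0, 1/120, 0, -1/5040, 0, 1/362880, …
h₀=f·g: eliminate ⇒ L₀, order ≤ 2·2.
Differentiate: ansatz ord ≤ ord L₀ ⇒ L.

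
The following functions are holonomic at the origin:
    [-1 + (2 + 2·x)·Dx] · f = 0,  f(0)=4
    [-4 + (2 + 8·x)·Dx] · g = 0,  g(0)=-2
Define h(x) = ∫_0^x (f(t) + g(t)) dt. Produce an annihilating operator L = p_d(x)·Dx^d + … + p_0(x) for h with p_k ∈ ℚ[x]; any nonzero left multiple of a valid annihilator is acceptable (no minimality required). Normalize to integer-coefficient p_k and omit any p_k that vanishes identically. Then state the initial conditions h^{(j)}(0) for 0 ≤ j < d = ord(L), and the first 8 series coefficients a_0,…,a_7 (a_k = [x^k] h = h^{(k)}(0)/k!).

f: a_k = 4, 2, -1/2, 1/4, -5/32, 7/64, -21/256, 33/512, …
g: a_k = -2, -4, 4, -8, 20, -56, 168, -528, …
L₀ := lclm(L_f,L_g); ord L₀ ≤ 1+1.
h=∫₀ˣh₀: take L = L₀·Dx.
L = -2·Dx + (5 + 8·x)·Dx^2 + (2 + 10·x + 8·x^2)·Dx^3  (order 3).
h: a_k = 0, 2, -1, 7/6, -31/16, 127/32, -3577/384, 6141/256, …
ICs: h(0) = 0, h′(0) = 2, h′′(0) = -2.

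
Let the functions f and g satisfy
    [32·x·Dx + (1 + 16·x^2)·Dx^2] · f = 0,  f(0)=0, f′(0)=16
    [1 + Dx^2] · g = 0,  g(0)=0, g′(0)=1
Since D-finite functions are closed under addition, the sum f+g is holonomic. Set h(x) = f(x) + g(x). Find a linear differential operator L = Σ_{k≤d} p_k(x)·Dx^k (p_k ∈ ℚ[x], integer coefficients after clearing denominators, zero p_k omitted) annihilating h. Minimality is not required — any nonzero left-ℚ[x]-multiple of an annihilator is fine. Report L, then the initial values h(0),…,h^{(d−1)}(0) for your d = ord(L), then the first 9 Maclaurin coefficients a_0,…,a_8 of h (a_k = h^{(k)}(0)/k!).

L = (-6112·x + 99328·x^3 + 8192·x^5)·Dx + (-31 + 1072·x^2 + 25344·x^4 + 4096·x^6)·Dx^2 + (-6112·x + 99328·x^3 + 8192·x^5)·Dx^3 + (-31 + 1072·x^2 + 25344·x^4 + 4096·x^6)·Dx^4  (order 4).
h: a_k = 0, 17, 0, -171/2, 0, 19661/24, 0, -47185921/5040, 0, …
ICs: h(0) = 0, h′(0) = 17, h′′(0) = 0, h′′′(0) = -513.

f: a_k = 0, 16, 0, -256/3, 0, 4096/5, 0, -65536/7, 0, …
g: a_k = 0, 1, 0, -1/6, 0, 1/120, 0, -1/5040, 0, …
f+g: L₀ = lclm(L_f,L_g), ord ≤ 2+2.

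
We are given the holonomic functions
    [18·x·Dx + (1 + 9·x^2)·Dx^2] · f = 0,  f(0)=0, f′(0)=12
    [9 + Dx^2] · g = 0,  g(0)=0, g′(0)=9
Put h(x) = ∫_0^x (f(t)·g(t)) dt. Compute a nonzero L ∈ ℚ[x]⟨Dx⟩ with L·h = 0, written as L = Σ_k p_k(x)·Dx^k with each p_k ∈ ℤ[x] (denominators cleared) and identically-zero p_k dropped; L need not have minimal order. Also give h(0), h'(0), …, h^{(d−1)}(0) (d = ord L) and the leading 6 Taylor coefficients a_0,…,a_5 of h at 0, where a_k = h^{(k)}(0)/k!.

L = (810 + 18954·x^2 + 72171·x^4 + 236196·x^6 + 531441·x^8)·Dx + (972·x + 14580·x^3 + 78732·x^5 + 236196·x^7)·Dx^2 + (108 + 2592·x^2 + 13122·x^4 + 52488·x^6 + 118098·x^8)·Dx^3 + (108·x + 1620·x^3 + 8748·x^5 + 26244·x^7)·Dx^4 + (2 + 54·x^2 + 567·x^4 + 2916·x^6 + 6561·x^8)·Dx^5  (order 5).
h: a_k = 0, 0, 0, 36, 0, -486/5, …
ICs: h(0) = 0, h′(0) = 0, h′′(0) = 0, h′′′(0) = 216, h′′′′(0) = 0.

f: a_k = 0, 12, 0, -36, 0, 972/5, …
g: a_k = 0, 9, 0, -27/2, 0, 243/40, …
L₀ := L_f ⊗_s L_g (sym. prod.), ord ≤ 4.
h=∫₀ˣh₀: take L = L₀·Dx.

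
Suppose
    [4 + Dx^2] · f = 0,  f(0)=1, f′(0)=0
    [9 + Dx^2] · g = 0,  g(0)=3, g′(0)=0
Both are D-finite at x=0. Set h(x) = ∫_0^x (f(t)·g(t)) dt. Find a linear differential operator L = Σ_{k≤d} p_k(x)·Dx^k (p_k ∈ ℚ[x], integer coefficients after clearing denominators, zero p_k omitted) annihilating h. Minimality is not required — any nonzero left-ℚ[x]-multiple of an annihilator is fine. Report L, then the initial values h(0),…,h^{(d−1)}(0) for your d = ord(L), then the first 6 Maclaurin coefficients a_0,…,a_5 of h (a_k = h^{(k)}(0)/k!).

L = 25·Dx + 26·Dx^3 + Dx^5  (order 5).
h: a_k = 0, 3, 0, -13/2, 0, 313/40, …
ICs: h(0) = 0, h′(0) = 3, h′′(0) = 0, h′′′(0) = -39, h′′′′(0) = 0.

f: a_k = 1, 0, -2, 0, 2/3, 0, …
g: a_k = 3, 0, -27/2, 0, 81/8, 0, …
Sym-product of L_f,L_g gives L₀ (≤ ord 4).
h=∫h₀ ⇒ L = L₀·Dx.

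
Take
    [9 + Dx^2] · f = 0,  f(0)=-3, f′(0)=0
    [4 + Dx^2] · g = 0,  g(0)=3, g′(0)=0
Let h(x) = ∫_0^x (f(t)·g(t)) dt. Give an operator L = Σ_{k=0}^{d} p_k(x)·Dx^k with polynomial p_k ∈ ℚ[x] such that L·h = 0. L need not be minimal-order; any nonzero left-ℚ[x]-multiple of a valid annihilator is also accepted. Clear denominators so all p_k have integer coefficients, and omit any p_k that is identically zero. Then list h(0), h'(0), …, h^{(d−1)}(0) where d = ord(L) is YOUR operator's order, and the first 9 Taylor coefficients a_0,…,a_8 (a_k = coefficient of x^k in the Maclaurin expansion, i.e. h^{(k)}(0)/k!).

L = 25·Dx + 26·Dx^3 + Dx^5  (order 5).
h: a_k = 0, -9, 0, 39/2, 0, -939/40, 0, 7813/560, 0, …
ICs: h(0) = 0, h′(0) = -9, h′′(0) = 0, h′′′(0) = 117, h′′′′(0) = 0.

f: a_k = -3, 0, 27/2, 0, -81/8, 0, 243/80, 0, -2187/4480, …
g: a_k = 3, 0, -6, 0, 2, 0, -4/15, 0, 2/105, …
f·g: L₀ = L_f ⊗_s L_g, ord ≤ 2·2.
h=∫₀ˣh₀: take L = L₀·Dx.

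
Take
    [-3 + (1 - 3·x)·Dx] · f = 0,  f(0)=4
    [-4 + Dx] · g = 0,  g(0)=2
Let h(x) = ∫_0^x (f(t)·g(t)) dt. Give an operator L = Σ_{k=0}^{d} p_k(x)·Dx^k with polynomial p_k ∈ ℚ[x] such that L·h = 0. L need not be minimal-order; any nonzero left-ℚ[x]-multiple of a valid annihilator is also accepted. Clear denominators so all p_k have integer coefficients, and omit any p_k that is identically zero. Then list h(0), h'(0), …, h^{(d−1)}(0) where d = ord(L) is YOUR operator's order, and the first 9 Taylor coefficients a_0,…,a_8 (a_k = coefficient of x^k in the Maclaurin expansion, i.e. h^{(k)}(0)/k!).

L = (7 - 12·x)·Dx + (-1 + 3·x)·Dx^2  (order 2).
h: a_k = 0, 8, 28, 232/3, 586/3, 7288/15, 55172/45, 995144/315, 2613277/315, …
ICs: h(0) = 0, h′(0) = 8.

f: a_k = 4, 12, 36, 108, 324, 972, 2916, 8748, 26244, …
g: a_k = 2, 8, 16, 64/3, 64/3, 256/15, 512/45, 2048/315, 1024/315, …
f·g: L₀ = L_f ⊗_s L_g, ord ≤ 1·1.
Integrate: L := L₀·Dx.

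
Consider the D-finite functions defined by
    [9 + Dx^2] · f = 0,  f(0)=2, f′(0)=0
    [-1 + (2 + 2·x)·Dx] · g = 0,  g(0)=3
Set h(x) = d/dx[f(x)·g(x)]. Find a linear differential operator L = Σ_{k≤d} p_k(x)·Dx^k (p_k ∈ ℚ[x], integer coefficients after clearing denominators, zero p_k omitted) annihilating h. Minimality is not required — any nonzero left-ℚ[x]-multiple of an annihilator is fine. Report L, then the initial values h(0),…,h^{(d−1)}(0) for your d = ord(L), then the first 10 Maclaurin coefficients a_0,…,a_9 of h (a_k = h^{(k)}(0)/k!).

f: a_k = 2, 0, -9, 0, 27/4, 0, -81/40, 0, 729/2240, 0, …
g: a_k = 3, 3/2, -3/8, 3/16, -15/128, 21/256, -63/1024, 99/2048, -1287/32768, 2145/65536, …
Product ⇒ symmetric product L₀, ord ≤ 2.
Differentiate: ansatz ord ≤ ord L₀ ⇒ L.
L = (551 + 1968·x + 2712·x^2 + 1728·x^3 + 432·x^4) + (-44 - 140·x - 144·x^2 - 48·x^3)·Dx + (52 + 200·x + 292·x^2 + 192·x^3 + 48·x^4)·Dx^2  (order 2).
h: a_k = 3, -111/2, -315/8, 1497/16, 5505/128, -58941/1280, -86499/5120, 814203/71680, 3020139/1146880, -2289423/2293760, …
ICs: h(0) = 3, h′(0) = -111/2.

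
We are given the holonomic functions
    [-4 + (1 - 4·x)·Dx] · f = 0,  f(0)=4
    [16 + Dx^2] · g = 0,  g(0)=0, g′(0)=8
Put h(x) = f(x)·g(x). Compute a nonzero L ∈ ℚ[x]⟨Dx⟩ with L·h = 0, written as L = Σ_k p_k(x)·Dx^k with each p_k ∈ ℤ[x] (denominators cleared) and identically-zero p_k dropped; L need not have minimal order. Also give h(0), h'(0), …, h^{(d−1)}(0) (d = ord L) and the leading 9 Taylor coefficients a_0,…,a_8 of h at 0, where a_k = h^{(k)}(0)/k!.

f: a_k = 4, 16, 64, 256, 1024, 4096, 16384, 65536, 262144, …
g: a_k = 0, 8, 0, -64/3, 0, 256/15, 0, -2048/315, 0, …
Sym-product of L_f,L_g gives L₀ (≤ ord 2).
L = (-16 + 64·x) + 8·Dx + (-1 + 4·x)·Dx^2  (order 2).
h: a_k = 0, 32, 128, 1280/3, 5120/3, 103424/15, 413696/15, 34742272/315, 138969088/315, …
ICs: h(0) = 0, h′(0) = 32.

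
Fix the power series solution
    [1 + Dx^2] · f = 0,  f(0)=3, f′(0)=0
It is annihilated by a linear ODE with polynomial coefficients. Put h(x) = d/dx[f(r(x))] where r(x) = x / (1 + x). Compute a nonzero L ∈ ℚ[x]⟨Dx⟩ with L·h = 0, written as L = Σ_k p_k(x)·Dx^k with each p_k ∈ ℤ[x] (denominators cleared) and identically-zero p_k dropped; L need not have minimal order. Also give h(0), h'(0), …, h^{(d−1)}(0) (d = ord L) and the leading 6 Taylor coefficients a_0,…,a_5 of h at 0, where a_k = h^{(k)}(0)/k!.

f: a_k = 3, 0, -3/2, 0, 1/8, 0, …
L₀ from L_f via x↦r, Dx↦r'^{-1}Dx.
Differentiate: ansatz ord ≤ ord L₀ ⇒ L.
L = (7 + 12·x + 6·x^2) + (6 + 18·x + 18·x^2 + 6·x^3)·Dx + (1 + 4·x + 6·x^2 + 4·x^3 + x^4)·Dx^2  (order 2).
h: a_k = 0, -3, 9, -35/2, 55/2, -1501/40, …
ICs: h(0) = 0, h′(0) = -3.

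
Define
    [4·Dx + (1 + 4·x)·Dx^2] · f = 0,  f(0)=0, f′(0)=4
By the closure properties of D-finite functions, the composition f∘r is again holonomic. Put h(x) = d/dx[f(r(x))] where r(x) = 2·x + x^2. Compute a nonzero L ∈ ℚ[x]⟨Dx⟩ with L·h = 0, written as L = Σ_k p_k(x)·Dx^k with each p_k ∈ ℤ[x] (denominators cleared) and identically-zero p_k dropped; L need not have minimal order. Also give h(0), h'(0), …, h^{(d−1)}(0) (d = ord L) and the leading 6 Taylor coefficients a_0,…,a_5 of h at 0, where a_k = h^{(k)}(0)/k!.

L = (7 + 8·x + 4·x^2) + (1 + 9·x + 12·x^2 + 4·x^3)·Dx  (order 1).
h: a_k = 8, -56, 416, -3104, 23168, -172928, …
ICs: h(0) = 8.

f: a_k = 0, 4, -8, 64/3, -64, 1024/5, …
h₀=f(r): pull back L_f along r ⇒ L₀.
Differentiate: ansatz ord ≤ ord L₀ ⇒ L.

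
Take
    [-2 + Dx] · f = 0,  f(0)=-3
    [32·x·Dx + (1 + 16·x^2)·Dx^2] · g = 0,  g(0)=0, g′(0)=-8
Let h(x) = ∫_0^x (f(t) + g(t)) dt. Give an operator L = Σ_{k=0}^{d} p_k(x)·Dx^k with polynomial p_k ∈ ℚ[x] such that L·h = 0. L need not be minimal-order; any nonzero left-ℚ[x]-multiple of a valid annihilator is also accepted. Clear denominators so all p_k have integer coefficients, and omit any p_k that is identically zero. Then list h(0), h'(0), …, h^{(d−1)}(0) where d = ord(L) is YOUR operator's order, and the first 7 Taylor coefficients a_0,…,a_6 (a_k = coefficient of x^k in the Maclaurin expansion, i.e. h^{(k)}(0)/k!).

f: a_k = -3, -6, -6, -4, -2, -4/5, -4/15, …
g: a_k = 0, -8, 0, 128/3, 0, -2048/5, 0, …
f+g: L₀ = lclm(L_f,L_g), ord ≤ 1+2.
Integrate: L := L₀·Dx.
L = (32 - 64·x - 1536·x^2 - 1024·x^3)·Dx^2 + (-18 + 704·x^2 - 512·x^4)·Dx^3 + (1 + 16·x + 32·x^2 + 256·x^3 + 256·x^4)·Dx^4  (order 4).
h: a_k = 0, -3, -7, -2, 29/3, -2/5, -342/5, …
ICs: h(0) = 0, h′(0) = -3, h′′(0) = -14, h′′′(0) = -12.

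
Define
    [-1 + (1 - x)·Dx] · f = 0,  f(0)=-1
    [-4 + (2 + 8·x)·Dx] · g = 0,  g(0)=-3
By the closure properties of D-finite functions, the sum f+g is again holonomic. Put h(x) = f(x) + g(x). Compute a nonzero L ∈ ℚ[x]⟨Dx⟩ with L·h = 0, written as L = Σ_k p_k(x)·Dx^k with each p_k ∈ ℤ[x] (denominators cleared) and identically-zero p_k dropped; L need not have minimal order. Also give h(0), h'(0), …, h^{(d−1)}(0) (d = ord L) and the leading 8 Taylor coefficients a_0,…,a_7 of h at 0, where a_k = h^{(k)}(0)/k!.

L = (-8 - 12·x) + (6 + 8·x + 36·x^2)·Dx + (1 - 3·x - 22·x^2 + 24·x^3)·Dx^2  (order 2).
h: a_k = -4, -7, 5, -13, 29, -85, 251, -793, …
ICs: h(0) = -4, h′(0) = -7.

f: a_k = -1, -1, -1, -1, -1, -1, -1, -1, …
g: a_k = -3, -6, 6, -12, 30, -84, 252, -792, …
Weyl lclm of L_f,L_g ⇒ L₀ (ord ≤ 2).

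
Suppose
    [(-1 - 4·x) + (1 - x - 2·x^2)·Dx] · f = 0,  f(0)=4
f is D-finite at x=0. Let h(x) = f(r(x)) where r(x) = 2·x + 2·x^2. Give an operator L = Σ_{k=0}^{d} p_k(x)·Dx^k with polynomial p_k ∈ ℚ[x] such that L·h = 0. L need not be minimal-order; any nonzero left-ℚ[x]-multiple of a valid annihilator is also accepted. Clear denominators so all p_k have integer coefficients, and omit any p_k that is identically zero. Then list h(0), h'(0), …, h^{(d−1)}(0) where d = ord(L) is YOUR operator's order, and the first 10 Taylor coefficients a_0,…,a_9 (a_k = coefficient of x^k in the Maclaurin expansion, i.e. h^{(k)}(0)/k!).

f: a_k = 4, 4, 12, 20, 44, 84, 172, 340, 684, 1364, …
f∘r: x↦r, Dx↦Dx/r' in L_f ⇒ L₀.
L = (2 + 20·x + 48·x^2 + 32·x^3) + (-1 + 2·x + 10·x^2 + 16·x^3 + 8·x^4)·Dx  (order 1).
h: a_k = 4, 8, 56, 256, 1232, 5984, 28832, 139264, 672448, 3246720, …
ICs: h(0) = 4.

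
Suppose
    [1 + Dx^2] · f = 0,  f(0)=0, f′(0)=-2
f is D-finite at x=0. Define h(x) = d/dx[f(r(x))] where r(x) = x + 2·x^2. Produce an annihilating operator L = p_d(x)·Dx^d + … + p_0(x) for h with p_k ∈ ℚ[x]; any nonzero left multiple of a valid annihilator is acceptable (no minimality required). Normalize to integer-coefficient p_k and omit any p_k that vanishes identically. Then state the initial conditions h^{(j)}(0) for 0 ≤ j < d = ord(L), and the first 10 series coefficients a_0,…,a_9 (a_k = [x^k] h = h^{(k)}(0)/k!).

f: a_k = 0, -2, 0, 1/3, 0, -1/60, 0, 1/2520, 0, -1/181440, …
Change of var in L_f (x↦r) gives L₀.
h₀' ⇒ L via d/dx closure of L₀.
L = (49 + 16·x + 96·x^2 + 256·x^3 + 256·x^4) + (-12 - 48·x)·Dx + (1 + 8·x + 16·x^2)·Dx^2  (order 2).
h: a_k = -2, -8, 1, 8, 239/12, 15, -1679/360, -478/45, -235873/20160, -473/112, …
ICs: h(0) = -2, h′(0) = -8.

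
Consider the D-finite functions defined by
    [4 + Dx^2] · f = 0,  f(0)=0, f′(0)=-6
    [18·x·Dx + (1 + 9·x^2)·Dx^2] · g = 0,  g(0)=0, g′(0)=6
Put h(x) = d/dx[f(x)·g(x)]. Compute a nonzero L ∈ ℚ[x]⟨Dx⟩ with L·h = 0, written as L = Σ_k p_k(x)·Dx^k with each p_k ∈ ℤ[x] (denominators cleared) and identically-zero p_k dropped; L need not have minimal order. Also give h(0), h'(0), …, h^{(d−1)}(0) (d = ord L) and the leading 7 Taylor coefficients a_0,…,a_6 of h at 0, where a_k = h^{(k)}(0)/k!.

f: a_k = 0, -6, 0, 4, 0, -4/5, 0, …
g: a_k = 0, 6, 0, -18, 0, 486/5, 0, …
f·g: L₀ = L_f ⊗_s L_g, ord ≤ 2·2.
Derive L from L₀ (diff closure).
L = (52480 + 1115424·x^2 + 18751824·x^4 + 15209856·x^6 + 3464208·x^8 - 11337408·x^10 + 34012224·x^12) + (31032·x + 1320624·x^3 + 10701720·x^5 + 13646880·x^7 + 18895680·x^9 + 34012224·x^11)·Dx + (13640 + 300780·x^2 + 4978584·x^4 + 5269212·x^6 + 3621672·x^8 + 2834352·x^10 + 17006112·x^12)·Dx^2 + (7758·x + 330156·x^3 + 2675430·x^5 + 3411720·x^7 + 4723920·x^9 + 8503056·x^11)·Dx^3 + (130 + 5481·x^2 + 72657·x^4 + 366687·x^6 + 688905·x^8 + 1417176·x^10 + 2125764·x^12)·Dx^4  (order 4).
h: a_k = 0, -72, 0, 528, 0, -3960, 0, …
ICs: h(0) = 0, h′(0) = -72, h′′(0) = 0, h′′′(0) = 3168.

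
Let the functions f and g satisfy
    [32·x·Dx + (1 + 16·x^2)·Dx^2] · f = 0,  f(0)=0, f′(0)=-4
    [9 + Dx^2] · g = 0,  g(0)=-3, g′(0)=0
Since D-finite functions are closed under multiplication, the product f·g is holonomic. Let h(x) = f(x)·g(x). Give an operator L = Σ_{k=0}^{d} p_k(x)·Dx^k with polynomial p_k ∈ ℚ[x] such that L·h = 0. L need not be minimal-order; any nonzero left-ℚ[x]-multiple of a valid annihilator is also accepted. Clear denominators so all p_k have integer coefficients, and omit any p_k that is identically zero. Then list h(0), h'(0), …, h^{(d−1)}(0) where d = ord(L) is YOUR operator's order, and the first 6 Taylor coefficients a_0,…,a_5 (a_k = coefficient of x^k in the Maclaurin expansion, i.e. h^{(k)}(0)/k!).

L = (16425 + 696384·x^2 + 2778624·x^4 + 11943936·x^6 + 47775744·x^8) + (23616·x + 543744·x^3 + 3981312·x^5 + 21233664·x^7)·Dx + (2050 + 87168·x^2 + 470016·x^4 + 2654208·x^6 + 10616832·x^8)·Dx^2 + (2624·x + 60416·x^3 + 442368·x^5 + 2359296·x^7)·Dx^3 + (25 + 1088·x^2 + 17920·x^4 + 147456·x^6 + 589824·x^8)·Dx^4  (order 4).
h: a_k = 0, 12, 0, -118, 0, 9429/10, …
ICs: h(0) = 0, h′(0) = 12, h′′(0) = 0, h′′′(0) = -708.

f: a_k = 0, -4, 0, 64/3, 0, -1024/5, …
g: a_k = -3, 0, 27/2, 0, -81/8, 0, …
Sym-product of L_f,L_g gives L₀ (≤ ord 4).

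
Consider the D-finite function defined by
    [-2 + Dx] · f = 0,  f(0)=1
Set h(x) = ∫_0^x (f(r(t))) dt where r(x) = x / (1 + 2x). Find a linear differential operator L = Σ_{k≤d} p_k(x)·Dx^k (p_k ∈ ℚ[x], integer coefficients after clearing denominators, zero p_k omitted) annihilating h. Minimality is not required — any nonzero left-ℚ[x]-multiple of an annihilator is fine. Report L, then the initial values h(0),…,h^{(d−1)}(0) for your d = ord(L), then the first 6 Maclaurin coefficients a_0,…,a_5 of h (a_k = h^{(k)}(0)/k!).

f: a_k = 1, 2, 2, 4/3, 2/3, 4/15, …
Substitute x→r, Dx→(1/r')Dx; clear ⇒ L₀.
Integrate: L := L₀·Dx.
L = -2·Dx + (1 + 4·x + 4·x^2)·Dx^2  (order 2).
h: a_k = 0, 1, 1, -2/3, 1/3, 2/15, …
ICs: h(0) = 0, h′(0) = 1.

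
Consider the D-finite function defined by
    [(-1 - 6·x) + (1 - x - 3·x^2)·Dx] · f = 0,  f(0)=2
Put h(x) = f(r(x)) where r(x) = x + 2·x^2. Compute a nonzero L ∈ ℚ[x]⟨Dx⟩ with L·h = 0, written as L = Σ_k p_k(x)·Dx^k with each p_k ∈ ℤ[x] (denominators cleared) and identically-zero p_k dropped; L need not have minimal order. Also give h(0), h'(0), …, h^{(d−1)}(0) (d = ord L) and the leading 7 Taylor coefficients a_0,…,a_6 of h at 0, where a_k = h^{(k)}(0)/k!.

f: a_k = 2, 2, 8, 14, 38, 80, 194, …
L₀ from L_f via x↦r, Dx↦r'^{-1}Dx.
L = (1 + 10·x + 36·x^2 + 48·x^3) + (-1 + x + 5·x^2 + 12·x^3 + 12·x^4)·Dx  (order 1).
h: a_k = 2, 2, 12, 46, 154, 552, 2018, …
ICs: h(0) = 2.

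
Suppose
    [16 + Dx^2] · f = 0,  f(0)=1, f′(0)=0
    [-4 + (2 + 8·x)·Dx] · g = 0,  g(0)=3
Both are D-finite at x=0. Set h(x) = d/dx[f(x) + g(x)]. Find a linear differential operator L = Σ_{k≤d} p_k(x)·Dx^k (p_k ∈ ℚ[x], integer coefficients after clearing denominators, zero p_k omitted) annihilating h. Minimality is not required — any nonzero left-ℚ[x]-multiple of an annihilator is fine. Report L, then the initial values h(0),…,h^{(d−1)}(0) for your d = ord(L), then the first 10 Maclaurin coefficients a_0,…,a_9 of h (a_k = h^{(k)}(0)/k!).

f: a_k = 1, 0, -8, 0, 32/3, 0, -256/45, 0, 512/315, 0, …
g: a_k = 3, 6, -6, 12, -30, 84, -252, 792, -2574, 8580, …
Sum ⇒ L₀ = lclm(L_f,L_g) in ℚ(x)⟨Dx⟩.
h=h₀': d/dx-closure on L₀ ⇒ L.
L = (-608 - 1024·x - 2048·x^2) + (-112 - 960·x - 3072·x^2 - 4096·x^3)·Dx + (-38 - 64·x - 128·x^2)·Dx^2 + (-7 - 60·x - 192·x^2 - 256·x^3)·Dx^3  (order 3).
h: a_k = 6, -28, 36, -232/3, 420, -23192/15, 5544, -6482384/315, 77220, -827034392/2835, …
ICs: h(0) = 6, h′(0) = -28, h′′(0) = 72.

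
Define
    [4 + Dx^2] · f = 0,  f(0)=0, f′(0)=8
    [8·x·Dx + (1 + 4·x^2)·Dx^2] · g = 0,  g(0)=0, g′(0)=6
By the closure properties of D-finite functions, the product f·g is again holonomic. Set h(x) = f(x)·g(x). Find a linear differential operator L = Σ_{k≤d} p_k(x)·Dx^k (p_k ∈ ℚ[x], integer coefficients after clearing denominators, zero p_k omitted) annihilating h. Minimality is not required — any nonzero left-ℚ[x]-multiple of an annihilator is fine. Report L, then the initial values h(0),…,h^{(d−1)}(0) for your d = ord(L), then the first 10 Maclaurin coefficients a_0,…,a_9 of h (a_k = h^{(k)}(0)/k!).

f: a_k = 0, 8, 0, -16/3, 0, 16/15, 0, -32/315, 0, 16/2835, …
g: a_k = 0, 6, 0, -8, 0, 96/5, 0, -384/7, 0, 512/3, …
h₀=f·g: eliminate ⇒ L₀, order ≤ 2·2.
L = (80 + 832·x^2 + 1408·x^4 + 2048·x^6 + 2048·x^8) + (96·x + 640·x^3 + 1536·x^5 + 2048·x^7)·Dx + (24 + 256·x^2 + 576·x^4 + 1024·x^6 + 1024·x^8)·Dx^2 + (24·x + 160·x^3 + 384·x^5 + 512·x^7)·Dx^3 + (1 + 12·x^2 + 56·x^4 + 128·x^6 + 128·x^8)·Dx^4  (order 4).
h: a_k = 0, 0, 48, 0, -96, 0, 608/3, 0, -2752/5, 0, …
ICs: h(0) = 0, h′(0) = 0, h′′(0) = 96, h′′′(0) = 0.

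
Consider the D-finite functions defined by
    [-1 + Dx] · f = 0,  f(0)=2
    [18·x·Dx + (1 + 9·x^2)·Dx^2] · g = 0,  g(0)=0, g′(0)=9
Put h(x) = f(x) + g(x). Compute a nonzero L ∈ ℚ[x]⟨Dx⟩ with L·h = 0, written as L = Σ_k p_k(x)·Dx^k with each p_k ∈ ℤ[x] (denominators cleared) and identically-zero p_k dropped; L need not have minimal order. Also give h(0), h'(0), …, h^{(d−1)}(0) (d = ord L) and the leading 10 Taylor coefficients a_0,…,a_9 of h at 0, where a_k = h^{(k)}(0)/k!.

f: a_k = 2, 2, 1, 1/3, 1/12, 1/60, 1/360, 1/2520, 1/20160, 1/181440, …
g: a_k = 0, 9, 0, -27, 0, 729/5, 0, -6561/7, 0, 6561, …
h₀=f+g: left-lcm gives L₀, ord ≤ 3.
L = (18 - 18·x - 486·x^2 - 162·x^3)·Dx + (-19 + 468·x^2 - 81·x^4)·Dx^2 + (1 + 18·x + 18·x^2 + 162·x^3 + 81·x^4)·Dx^3  (order 3).
h: a_k = 2, 11, 1, -80/3, 1/12, 8749/60, 1/360, -2361959/2520, 1/20160, 1190427841/181440, …
ICs: h(0) = 2, h′(0) = 11, h′′(0) = 2.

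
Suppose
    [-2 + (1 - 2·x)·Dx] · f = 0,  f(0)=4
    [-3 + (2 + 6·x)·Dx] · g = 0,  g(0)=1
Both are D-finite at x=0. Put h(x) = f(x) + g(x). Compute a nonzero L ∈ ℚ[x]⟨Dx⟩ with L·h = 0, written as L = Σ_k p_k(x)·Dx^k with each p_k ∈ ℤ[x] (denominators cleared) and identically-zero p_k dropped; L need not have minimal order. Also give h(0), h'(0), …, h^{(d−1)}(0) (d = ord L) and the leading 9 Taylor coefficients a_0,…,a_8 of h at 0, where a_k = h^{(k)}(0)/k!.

L = (-66 - 108·x) + (41 + 156·x + 324·x^2)·Dx + (-2 - 38·x - 24·x^2 + 216·x^3)·Dx^2  (order 2).
h: a_k = 5, 19/2, 119/8, 539/16, 7787/128, 34469/256, 246835/1024, 1120747/2048, 30739763/32768, …
ICs: h(0) = 5, h′(0) = 19/2.

f: a_k = 4, 8, 16, 32, 64, 128, 256, 512, 1024, …
g: a_k = 1, 3/2, -9/8, 27/16, -405/128, 1701/256, -15309/1024, 72171/2048, -2814669/32768, …
Weyl lclm of L_f,L_g ⇒ L₀ (ord ≤ 2).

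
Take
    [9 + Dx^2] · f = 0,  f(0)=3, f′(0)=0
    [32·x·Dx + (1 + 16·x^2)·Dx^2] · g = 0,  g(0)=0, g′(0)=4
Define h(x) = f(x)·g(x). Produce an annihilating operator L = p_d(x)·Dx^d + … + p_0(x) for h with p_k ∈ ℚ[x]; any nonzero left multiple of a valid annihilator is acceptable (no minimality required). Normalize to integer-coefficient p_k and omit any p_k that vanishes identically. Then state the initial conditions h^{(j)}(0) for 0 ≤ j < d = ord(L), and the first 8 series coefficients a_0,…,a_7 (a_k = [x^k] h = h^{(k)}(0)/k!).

L = (16425 + 696384·x^2 + 2778624·x^4 + 11943936·x^6 + 47775744·x^8) + (23616·x + 543744·x^3 + 3981312·x^5 + 21233664·x^7)·Dx + (2050 + 87168·x^2 + 470016·x^4 + 2654208·x^6 + 10616832·x^8)·Dx^2 + (2624·x + 60416·x^3 + 442368·x^5 + 2359296·x^7)·Dx^3 + (25 + 1088·x^2 + 17920·x^4 + 147456·x^6 + 589824·x^8)·Dx^4  (order 4).
h: a_k = 0, 12, 0, -118, 0, 9429/10, 0, -1402053/140, …
ICs: h(0) = 0, h′(0) = 12, h′′(0) = 0, h′′′(0) = -708.

f: a_k = 3, 0, -27/2, 0, 81/8, 0, -243/80, 0, …
g: a_k = 0, 4, 0, -64/3, 0, 1024/5, 0, -16384/7, …
Product ⇒ symmetric product L₀, ord ≤ 4.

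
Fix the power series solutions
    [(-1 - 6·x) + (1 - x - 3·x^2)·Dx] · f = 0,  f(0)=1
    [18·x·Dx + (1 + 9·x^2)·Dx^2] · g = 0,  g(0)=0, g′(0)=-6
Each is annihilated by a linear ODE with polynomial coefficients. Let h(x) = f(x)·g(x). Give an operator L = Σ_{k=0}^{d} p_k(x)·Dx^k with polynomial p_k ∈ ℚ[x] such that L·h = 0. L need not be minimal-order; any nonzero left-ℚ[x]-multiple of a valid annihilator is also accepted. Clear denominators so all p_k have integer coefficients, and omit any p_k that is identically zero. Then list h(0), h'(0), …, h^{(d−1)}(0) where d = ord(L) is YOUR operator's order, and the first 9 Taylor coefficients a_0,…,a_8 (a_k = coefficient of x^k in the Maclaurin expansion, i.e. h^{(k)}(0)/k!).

L = (6 + 18·x + 162·x^2) + (2 - 6·x + 36·x^2 + 162·x^3)·Dx + (-1 + x - 6·x^2 + 9·x^3 + 27·x^4)·Dx^2  (order 2).
h: a_k = 0, -6, -6, -6, -24, -696/5, -1056/5, -138/35, -22314/35, …
ICs: h(0) = 0, h′(0) = -6.

f: a_k = 1, 1, 4, 7, 19, 40, 97, 217, 508, …
g: a_k = 0, -6, 0, 18, 0, -486/5, 0, 4374/7, 0, …
L₀ := L_f ⊗_s L_g (sym. prod.), ord ≤ 2.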